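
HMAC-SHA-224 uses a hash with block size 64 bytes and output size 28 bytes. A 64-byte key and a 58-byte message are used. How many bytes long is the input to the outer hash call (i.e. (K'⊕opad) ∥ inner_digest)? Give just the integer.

Key is 64 ≤ 64 bytes, zero-padded: |K'| = 64.
Outer input = (K'⊕opad) ∥ H(inner) → 64 + 28 = 92 bytes.

92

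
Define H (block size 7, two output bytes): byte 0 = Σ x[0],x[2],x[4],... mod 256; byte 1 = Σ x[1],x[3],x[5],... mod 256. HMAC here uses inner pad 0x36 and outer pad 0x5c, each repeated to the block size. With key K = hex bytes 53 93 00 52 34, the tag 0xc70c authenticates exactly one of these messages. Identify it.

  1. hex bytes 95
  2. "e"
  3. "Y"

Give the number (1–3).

3

Key hex bytes 53 93 00 52 34 is 5 bytes ≤ B = 7; zero-pad to 7 bytes: K' = 53 93 00 52 34 00 00.
K' ⊕ ipad = 65 a5 36 64 02 36 36; K' ⊕ opad = 0f cf 5c 0e 68 5c 5c.
m1: inner = H(65 a5 36 64 02 36 36 95) = d3 d4; tag = H(0f cf 5c 0e 68 5c 5c d3 d4) = 030c
m2: inner = H(65 a5 36 64 02 36 36 65) = d3 a4; tag = H(0f cf 5c 0e 68 5c 5c d3 a4) = d30c
m3: inner = H(65 a5 36 64 02 36 36 59) = d3 98; tag = H(0f cf 5c 0e 68 5c 5c d3 98) = c70c ← matches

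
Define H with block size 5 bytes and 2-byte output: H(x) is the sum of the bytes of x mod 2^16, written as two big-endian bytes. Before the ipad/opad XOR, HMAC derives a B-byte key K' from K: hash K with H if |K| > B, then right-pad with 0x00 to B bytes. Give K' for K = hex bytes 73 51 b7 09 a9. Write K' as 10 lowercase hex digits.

Key hex bytes 73 51 b7 09 a9 is exactly B = 5 bytes: K' = 73 51 b7 09 a9.

7351b709a9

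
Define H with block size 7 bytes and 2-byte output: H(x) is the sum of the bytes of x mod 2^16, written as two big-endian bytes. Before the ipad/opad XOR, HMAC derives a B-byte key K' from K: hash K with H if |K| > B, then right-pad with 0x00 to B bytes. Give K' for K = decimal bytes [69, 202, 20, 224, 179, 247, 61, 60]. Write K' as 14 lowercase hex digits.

|K| = 8 > B = 7, so first hash the key.
H(K): sum = 69+202+20+224+179+247+61+60 = 1062 → 04 26.
Zero-pad H(K) = 04 26 to 7 bytes: K' = 04 26 00 00 00 00 00.

04260000000000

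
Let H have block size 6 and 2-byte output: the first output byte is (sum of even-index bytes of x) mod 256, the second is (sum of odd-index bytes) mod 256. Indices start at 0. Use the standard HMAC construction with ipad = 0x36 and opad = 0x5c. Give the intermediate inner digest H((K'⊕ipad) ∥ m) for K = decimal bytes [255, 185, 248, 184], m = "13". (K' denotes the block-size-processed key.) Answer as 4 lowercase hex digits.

fe86

Key decimal bytes [255, 185, 248, 184] = ff b9 f8 b8 is 4 bytes ≤ B = 6; zero-pad to 6 bytes: K' = ff b9 f8 b8 00 00.
K' ⊕ ipad = c9 8f ce 8e 36 36.
Inner input = c9 8f ce 8e 36 36 ∥ 31 33.
Inner hash: even-index sum = 510 mod 256 = 254; odd-index sum = 390 mod 256 = 134 → fe 86.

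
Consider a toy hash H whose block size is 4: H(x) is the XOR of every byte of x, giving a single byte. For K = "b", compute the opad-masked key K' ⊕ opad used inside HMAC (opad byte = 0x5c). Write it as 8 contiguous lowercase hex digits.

Key "b" = 62 is 1 byte ≤ B = 4; zero-pad to 4 bytes: K' = 62 00 00 00.
XOR each byte with 0x5c: 62⊕5c=3e, 00⊕5c=5c, 00⊕5c=5c, 00⊕5c=5c.

3e5c5c5c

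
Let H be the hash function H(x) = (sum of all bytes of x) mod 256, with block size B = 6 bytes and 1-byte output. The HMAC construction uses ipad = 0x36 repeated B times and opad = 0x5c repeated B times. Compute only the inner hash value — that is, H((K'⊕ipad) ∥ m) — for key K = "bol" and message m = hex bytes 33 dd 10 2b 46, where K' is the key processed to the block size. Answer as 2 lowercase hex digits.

3a

Key "bol" = 62 6f 6c is 3 bytes ≤ B = 6; zero-pad to 6 bytes: K' = 62 6f 6c 00 00 00.
K' ⊕ ipad = 54 59 5a 36 36 36.
Inner input = 54 59 5a 36 36 36 ∥ 33 dd 10 2b 46.
Inner hash: sum = 84+89+90+54+54+54+51+221+16+43+70 = 826; mod 256 = 58 → 3a.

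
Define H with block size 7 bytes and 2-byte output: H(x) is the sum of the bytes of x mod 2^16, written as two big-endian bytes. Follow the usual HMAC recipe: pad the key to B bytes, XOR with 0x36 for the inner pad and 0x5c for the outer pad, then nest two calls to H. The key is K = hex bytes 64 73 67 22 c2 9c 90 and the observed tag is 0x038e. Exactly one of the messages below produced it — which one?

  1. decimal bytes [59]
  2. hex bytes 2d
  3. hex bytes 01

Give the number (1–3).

Key hex bytes 64 73 67 22 c2 9c 90 is exactly B = 7 bytes: K' = 64 73 67 22 c2 9c 90.
K' ⊕ ipad = 52 45 51 14 f4 aa a6; K' ⊕ opad = 38 2f 3b 7e 9e c0 cc.
m1: inner = H(52 45 51 14 f4 aa a6 3b) = 03 7b; tag = H(38 2f 3b 7e 9e c0 cc 03 7b) = 03c8
m2: inner = H(52 45 51 14 f4 aa a6 2d) = 03 6d; tag = H(38 2f 3b 7e 9e c0 cc 03 6d) = 03ba
m3: inner = H(52 45 51 14 f4 aa a6 01) = 03 41; tag = H(38 2f 3b 7e 9e c0 cc 03 41) = 038e ← matches

3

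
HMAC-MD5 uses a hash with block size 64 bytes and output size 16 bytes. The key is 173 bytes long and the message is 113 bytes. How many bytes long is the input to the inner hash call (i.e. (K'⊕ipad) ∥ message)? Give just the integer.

177

Key is 173 > 64 bytes, so it is hashed to 16 bytes then zero-padded to 64: |K'| = 64.
Inner input = (K'⊕ipad) ∥ m → 64 + 113 = 177 bytes.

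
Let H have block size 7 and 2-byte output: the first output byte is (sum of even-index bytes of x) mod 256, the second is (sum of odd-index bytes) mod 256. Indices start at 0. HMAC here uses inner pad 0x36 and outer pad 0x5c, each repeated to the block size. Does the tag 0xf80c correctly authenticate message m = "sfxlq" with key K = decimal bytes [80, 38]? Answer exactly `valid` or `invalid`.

Key decimal bytes [80, 38] = 50 26 is 2 bytes ≤ B = 7; zero-pad to 7 bytes: K' = 50 26 00 00 00 00 00.
K' ⊕ ipad = 66 10 36 36 36 36 36; K' ⊕ opad = 0c 7a 5c 5c 5c 5c 5c.
Inner hash: even-index sum = 474 mod 256 = 218; odd-index sum = 472 mod 256 = 216 → da d8.
Outer hash (recomputed tag): even-index sum = 504 mod 256 = 248; odd-index sum = 524 mod 256 = 12 → f8 0c.
Recomputed tag = f80c; claimed = f80c → match.

valid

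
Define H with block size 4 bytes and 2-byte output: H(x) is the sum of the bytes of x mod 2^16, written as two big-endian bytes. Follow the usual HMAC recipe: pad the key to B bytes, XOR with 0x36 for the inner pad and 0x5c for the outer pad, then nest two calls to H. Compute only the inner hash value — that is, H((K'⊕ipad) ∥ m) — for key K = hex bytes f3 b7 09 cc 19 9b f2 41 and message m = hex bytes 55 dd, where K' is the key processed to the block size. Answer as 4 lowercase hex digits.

Key hex bytes f3 b7 09 cc 19 9b f2 41 is 8 bytes > B = 4, so hash it first: H(key) = 04 66, then zero-pad to 4 bytes: K' = 04 66 00 00.
K' ⊕ ipad = 32 50 36 36.
Inner input = 32 50 36 36 ∥ 55 dd.
Inner hash: sum = 50+80+54+54+85+221 = 544 → 02 20.

0220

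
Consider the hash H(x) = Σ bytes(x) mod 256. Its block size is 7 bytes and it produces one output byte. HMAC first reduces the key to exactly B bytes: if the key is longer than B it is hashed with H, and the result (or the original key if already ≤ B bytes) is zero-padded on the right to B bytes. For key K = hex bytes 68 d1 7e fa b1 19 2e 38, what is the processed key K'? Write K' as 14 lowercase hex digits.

e1000000000000

|K| = 8 > B = 7, so first hash the key.
H(K): sum = 104+209+126+250+177+25+46+56 = 993; mod 256 = 225 → e1.
Zero-pad H(K) = e1 to 7 bytes: K' = e1 00 00 00 00 00 00.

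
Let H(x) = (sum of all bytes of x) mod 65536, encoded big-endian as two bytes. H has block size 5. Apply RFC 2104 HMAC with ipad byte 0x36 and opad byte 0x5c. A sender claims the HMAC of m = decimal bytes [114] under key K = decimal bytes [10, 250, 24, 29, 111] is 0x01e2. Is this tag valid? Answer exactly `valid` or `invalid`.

Key decimal bytes [10, 250, 24, 29, 111] = 0a fa 18 1d 6f is exactly B = 5 bytes: K' = 0a fa 18 1d 6f.
K' ⊕ ipad = 3c cc 2e 2b 59; K' ⊕ opad = 56 a6 44 41 33.
Inner hash: sum = 60+204+46+43+89+114 = 556 → 02 2c.
Outer hash (recomputed tag): sum = 86+166+68+65+51+2+44 = 482 → 01 e2.
Recomputed tag = 01e2; claimed = 01e2 → match.

valid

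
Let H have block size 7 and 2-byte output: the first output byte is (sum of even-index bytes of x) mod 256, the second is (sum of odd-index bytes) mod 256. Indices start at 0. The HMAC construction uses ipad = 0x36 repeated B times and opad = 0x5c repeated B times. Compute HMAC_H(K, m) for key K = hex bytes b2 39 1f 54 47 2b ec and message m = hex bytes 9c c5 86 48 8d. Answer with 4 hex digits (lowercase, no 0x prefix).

Key hex bytes b2 39 1f 54 47 2b ec is exactly B = 7 bytes: K' = b2 39 1f 54 47 2b ec.
K' ⊕ ipad = 84 0f 29 62 71 1d da.  K' ⊕ opad = ee 65 43 08 1b 77 b0.
Inner input = (K'⊕ipad) ∥ m = 84 0f 29 62 71 1d da ∥ 9c c5 86 48 8d.
Inner hash: even-index sum = 773 mod 256 = 5; odd-index sum = 573 mod 256 = 61 → 05 3d.
Outer input = (K'⊕opad) ∥ inner = ee 65 43 08 1b 77 b0 ∥ 05 3d.
Outer hash (tag): even-index sum = 569 mod 256 = 57; odd-index sum = 233 mod 256 = 233 → 39 e9.

39e9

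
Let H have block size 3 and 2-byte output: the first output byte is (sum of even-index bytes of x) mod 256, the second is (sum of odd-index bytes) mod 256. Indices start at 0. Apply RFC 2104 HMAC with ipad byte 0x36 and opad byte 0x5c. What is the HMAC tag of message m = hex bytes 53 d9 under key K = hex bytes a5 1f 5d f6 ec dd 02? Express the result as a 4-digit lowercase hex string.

1f83

Key hex bytes a5 1f 5d f6 ec dd 02 is 7 bytes > B = 3, so hash it first: H(key) = f0 f2, then zero-pad to 3 bytes: K' = f0 f2 00.
K' ⊕ ipad = c6 c4 36.  K' ⊕ opad = ac ae 5c.
Inner input = (K'⊕ipad) ∥ m = c6 c4 36 ∥ 53 d9.
Inner hash: even-index sum = 469 mod 256 = 213; odd-index sum = 279 mod 256 = 23 → d5 17.
Outer input = (K'⊕opad) ∥ inner = ac ae 5c ∥ d5 17.
Outer hash (tag): even-index sum = 287 mod 256 = 31; odd-index sum = 387 mod 256 = 131 → 1f 83.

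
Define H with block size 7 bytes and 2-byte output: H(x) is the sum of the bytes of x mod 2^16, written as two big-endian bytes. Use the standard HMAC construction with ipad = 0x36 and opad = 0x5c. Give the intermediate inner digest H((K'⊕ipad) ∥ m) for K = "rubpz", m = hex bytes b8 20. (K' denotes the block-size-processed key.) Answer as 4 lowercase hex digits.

Key "rubpz" = 72 75 62 70 7a is 5 bytes ≤ B = 7; zero-pad to 7 bytes: K' = 72 75 62 70 7a 00 00.
K' ⊕ ipad = 44 43 54 46 4c 36 36.
Inner input = 44 43 54 46 4c 36 36 ∥ b8 20.
Inner hash: sum = 68+67+84+70+76+54+54+184+32 = 689 → 02 b1.

02b1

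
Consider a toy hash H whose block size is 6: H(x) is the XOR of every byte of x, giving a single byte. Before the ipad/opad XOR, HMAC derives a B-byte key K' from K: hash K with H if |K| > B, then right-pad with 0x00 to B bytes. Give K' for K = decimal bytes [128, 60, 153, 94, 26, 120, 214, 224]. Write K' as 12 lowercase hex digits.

|K| = 8 > B = 6, so first hash the key.
H(K): XOR 80⊕3c⊕99⊕5e⊕1a⊕78⊕d6⊕e0 = 2f.
Zero-pad H(K) = 2f to 6 bytes: K' = 2f 00 00 00 00 00.

2f0000000000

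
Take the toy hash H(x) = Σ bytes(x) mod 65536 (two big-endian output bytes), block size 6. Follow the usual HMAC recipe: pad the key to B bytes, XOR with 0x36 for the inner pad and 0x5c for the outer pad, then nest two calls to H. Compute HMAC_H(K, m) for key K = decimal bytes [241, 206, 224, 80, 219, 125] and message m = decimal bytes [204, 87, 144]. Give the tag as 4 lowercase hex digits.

039a

Key decimal bytes [241, 206, 224, 80, 219, 125] = f1 ce e0 50 db 7d is exactly B = 6 bytes: K' = f1 ce e0 50 db 7d.
K' ⊕ ipad = c7 f8 d6 66 ed 4b.  K' ⊕ opad = ad 92 bc 0c 87 21.
Inner input = (K'⊕ipad) ∥ m = c7 f8 d6 66 ed 4b ∥ cc 57 90.
Inner hash: sum = 199+248+214+102+237+75+204+87+144 = 1510 → 05 e6.
Outer input = (K'⊕opad) ∥ inner = ad 92 bc 0c 87 21 ∥ 05 e6.
Outer hash (tag): sum = 173+146+188+12+135+33+5+230 = 922 → 03 9a.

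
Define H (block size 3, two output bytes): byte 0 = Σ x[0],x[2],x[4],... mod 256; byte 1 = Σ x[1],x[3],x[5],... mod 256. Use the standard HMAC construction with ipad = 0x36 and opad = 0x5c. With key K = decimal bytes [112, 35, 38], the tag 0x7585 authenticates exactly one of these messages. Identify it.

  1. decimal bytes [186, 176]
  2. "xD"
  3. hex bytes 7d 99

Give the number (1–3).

1

Key decimal bytes [112, 35, 38] = 70 23 26 is exactly B = 3 bytes: K' = 70 23 26.
K' ⊕ ipad = 46 15 10; K' ⊕ opad = 2c 7f 7a.
m1: inner = H(46 15 10 ba b0) = 06 cf; tag = H(2c 7f 7a 06 cf) = 7585 ← matches
m2: inner = H(46 15 10 78 44) = 9a 8d; tag = H(2c 7f 7a 9a 8d) = 3319
m3: inner = H(46 15 10 7d 99) = ef 92; tag = H(2c 7f 7a ef 92) = 386e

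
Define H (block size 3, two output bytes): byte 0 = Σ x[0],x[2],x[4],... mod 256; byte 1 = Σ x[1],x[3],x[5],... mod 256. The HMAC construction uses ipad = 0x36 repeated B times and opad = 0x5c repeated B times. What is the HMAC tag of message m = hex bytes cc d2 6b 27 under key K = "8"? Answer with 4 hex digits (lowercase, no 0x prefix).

Key "8" = 38 is 1 byte ≤ B = 3; zero-pad to 3 bytes: K' = 38 00 00.
K' ⊕ ipad = 0e 36 36.  K' ⊕ opad = 64 5c 5c.
Inner input = (K'⊕ipad) ∥ m = 0e 36 36 ∥ cc d2 6b 27.
Inner hash: even-index sum = 317 mod 256 = 61; odd-index sum = 365 mod 256 = 109 → 3d 6d.
Outer input = (K'⊕opad) ∥ inner = 64 5c 5c ∥ 3d 6d.
Outer hash (tag): even-index sum = 301 mod 256 = 45; odd-index sum = 153 mod 256 = 153 → 2d 99.

2d99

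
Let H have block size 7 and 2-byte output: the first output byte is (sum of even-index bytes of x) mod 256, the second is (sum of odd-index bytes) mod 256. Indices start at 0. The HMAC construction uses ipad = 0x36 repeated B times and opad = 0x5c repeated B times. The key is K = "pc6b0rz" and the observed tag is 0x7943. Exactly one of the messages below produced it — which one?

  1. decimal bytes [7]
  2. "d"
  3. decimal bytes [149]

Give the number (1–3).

Key "pc6b0rz" = 70 63 36 62 30 72 7a is exactly B = 7 bytes: K' = 70 63 36 62 30 72 7a.
K' ⊕ ipad = 46 55 00 54 06 44 4c; K' ⊕ opad = 2c 3f 6a 3e 6c 2e 26.
m1: inner = H(46 55 00 54 06 44 4c 07) = 98 f4; tag = H(2c 3f 6a 3e 6c 2e 26 98 f4) = 1c43
m2: inner = H(46 55 00 54 06 44 4c 64) = 98 51; tag = H(2c 3f 6a 3e 6c 2e 26 98 51) = 7943 ← matches
m3: inner = H(46 55 00 54 06 44 4c 95) = 98 82; tag = H(2c 3f 6a 3e 6c 2e 26 98 82) = aa43

2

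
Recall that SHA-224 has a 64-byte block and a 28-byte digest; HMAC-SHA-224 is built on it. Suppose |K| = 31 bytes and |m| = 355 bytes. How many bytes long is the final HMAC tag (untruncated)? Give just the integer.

The tag is one SHA-224 digest: 28 bytes.

28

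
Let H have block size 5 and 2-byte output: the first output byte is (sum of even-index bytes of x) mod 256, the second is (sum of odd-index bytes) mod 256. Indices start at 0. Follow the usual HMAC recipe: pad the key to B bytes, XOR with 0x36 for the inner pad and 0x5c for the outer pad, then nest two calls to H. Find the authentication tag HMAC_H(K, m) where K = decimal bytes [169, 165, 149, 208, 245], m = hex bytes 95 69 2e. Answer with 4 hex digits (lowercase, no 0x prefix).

a3f3

Key decimal bytes [169, 165, 149, 208, 245] = a9 a5 95 d0 f5 is exactly B = 5 bytes: K' = a9 a5 95 d0 f5.
K' ⊕ ipad = 9f 93 a3 e6 c3.  K' ⊕ opad = f5 f9 c9 8c a9.
Inner input = (K'⊕ipad) ∥ m = 9f 93 a3 e6 c3 ∥ 95 69 2e.
Inner hash: even-index sum = 622 mod 256 = 110; odd-index sum = 572 mod 256 = 60 → 6e 3c.
Outer input = (K'⊕opad) ∥ inner = f5 f9 c9 8c a9 ∥ 6e 3c.
Outer hash (tag): even-index sum = 675 mod 256 = 163; odd-index sum = 499 mod 256 = 243 → a3 f3.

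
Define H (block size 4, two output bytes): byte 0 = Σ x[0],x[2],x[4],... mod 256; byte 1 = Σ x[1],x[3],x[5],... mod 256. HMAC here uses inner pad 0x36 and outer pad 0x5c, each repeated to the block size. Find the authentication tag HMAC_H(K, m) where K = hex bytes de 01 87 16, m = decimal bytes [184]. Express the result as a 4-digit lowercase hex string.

Key hex bytes de 01 87 16 is exactly B = 4 bytes: K' = de 01 87 16.
K' ⊕ ipad = e8 37 b1 20.  K' ⊕ opad = 82 5d db 4a.
Inner input = (K'⊕ipad) ∥ m = e8 37 b1 20 ∥ b8.
Inner hash: even-index sum = 593 mod 256 = 81; odd-index sum = 87 mod 256 = 87 → 51 57.
Outer input = (K'⊕opad) ∥ inner = 82 5d db 4a ∥ 51 57.
Outer hash (tag): even-index sum = 430 mod 256 = 174; odd-index sum = 254 mod 256 = 254 → ae fe.

aefe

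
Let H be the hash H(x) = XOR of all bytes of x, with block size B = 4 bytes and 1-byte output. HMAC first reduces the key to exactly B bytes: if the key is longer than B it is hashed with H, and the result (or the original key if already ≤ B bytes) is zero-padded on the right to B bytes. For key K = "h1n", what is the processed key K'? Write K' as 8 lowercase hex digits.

Key "h1n" = 68 31 6e is 3 bytes ≤ B = 4; zero-pad to 4 bytes: K' = 68 31 6e 00.

68316e00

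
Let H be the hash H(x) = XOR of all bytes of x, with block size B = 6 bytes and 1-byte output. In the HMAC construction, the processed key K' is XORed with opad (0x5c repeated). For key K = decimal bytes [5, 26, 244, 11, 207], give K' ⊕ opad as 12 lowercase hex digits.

5946a857935c

Key decimal bytes [5, 26, 244, 11, 207] = 05 1a f4 0b cf is 5 bytes ≤ B = 6; zero-pad to 6 bytes: K' = 05 1a f4 0b cf 00.
XOR each byte with 0x5c: 05⊕5c=59, 1a⊕5c=46, f4⊕5c=a8, 0b⊕5c=57, cf⊕5c=93, 00⊕5c=5c.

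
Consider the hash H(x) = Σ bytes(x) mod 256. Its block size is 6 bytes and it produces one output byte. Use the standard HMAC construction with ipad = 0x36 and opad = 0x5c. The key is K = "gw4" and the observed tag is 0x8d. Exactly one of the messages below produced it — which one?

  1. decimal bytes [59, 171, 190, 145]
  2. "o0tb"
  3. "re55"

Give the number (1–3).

2

Key "gw4" = 67 77 34 is 3 bytes ≤ B = 6; zero-pad to 6 bytes: K' = 67 77 34 00 00 00.
K' ⊕ ipad = 51 41 02 36 36 36; K' ⊕ opad = 3b 2b 68 5c 5c 5c.
m1: inner = H(51 41 02 36 36 36 3b ab be 91) = 6b; tag = H(3b 2b 68 5c 5c 5c 6b) = 4d
m2: inner = H(51 41 02 36 36 36 6f 30 74 62) = ab; tag = H(3b 2b 68 5c 5c 5c ab) = 8d ← matches
m3: inner = H(51 41 02 36 36 36 72 65 35 35) = 77; tag = H(3b 2b 68 5c 5c 5c 77) = 59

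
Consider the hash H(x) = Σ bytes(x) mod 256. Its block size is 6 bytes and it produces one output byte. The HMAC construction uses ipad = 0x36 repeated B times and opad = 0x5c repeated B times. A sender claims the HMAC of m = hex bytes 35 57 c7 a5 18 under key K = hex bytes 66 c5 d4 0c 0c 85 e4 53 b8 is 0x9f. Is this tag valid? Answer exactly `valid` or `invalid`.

Key hex bytes 66 c5 d4 0c 0c 85 e4 53 b8 is 9 bytes > B = 6, so hash it first: H(key) = 8b, then zero-pad to 6 bytes: K' = 8b 00 00 00 00 00.
K' ⊕ ipad = bd 36 36 36 36 36; K' ⊕ opad = d7 5c 5c 5c 5c 5c.
Inner hash: sum = 189+54+54+54+54+54+53+87+199+165+24 = 987; mod 256 = 219 → db.
Outer hash (recomputed tag): sum = 215+92+92+92+92+92+219 = 894; mod 256 = 126 → 7e.
Recomputed tag = 7e; claimed = 9f → mismatch.

invalid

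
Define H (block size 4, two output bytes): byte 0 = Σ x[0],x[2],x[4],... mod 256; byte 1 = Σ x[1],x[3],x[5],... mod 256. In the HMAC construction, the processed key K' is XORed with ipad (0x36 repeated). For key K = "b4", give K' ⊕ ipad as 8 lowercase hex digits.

54023636

Key "b4" = 62 34 is 2 bytes ≤ B = 4; zero-pad to 4 bytes: K' = 62 34 00 00.
XOR each byte with 0x36: 62⊕36=54, 34⊕36=02, 00⊕36=36, 00⊕36=36.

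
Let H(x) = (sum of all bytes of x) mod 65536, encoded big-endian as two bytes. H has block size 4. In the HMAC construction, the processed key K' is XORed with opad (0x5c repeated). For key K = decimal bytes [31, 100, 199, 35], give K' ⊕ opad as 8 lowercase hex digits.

43389b7f

Key decimal bytes [31, 100, 199, 35] = 1f 64 c7 23 is exactly B = 4 bytes: K' = 1f 64 c7 23.
XOR each byte with 0x5c: 1f⊕5c=43, 64⊕5c=38, c7⊕5c=9b, 23⊕5c=7f.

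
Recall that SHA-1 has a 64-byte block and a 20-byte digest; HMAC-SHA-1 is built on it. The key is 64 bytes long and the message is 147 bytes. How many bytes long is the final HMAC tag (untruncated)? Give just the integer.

20

The tag is one SHA-1 digest: 20 bytes.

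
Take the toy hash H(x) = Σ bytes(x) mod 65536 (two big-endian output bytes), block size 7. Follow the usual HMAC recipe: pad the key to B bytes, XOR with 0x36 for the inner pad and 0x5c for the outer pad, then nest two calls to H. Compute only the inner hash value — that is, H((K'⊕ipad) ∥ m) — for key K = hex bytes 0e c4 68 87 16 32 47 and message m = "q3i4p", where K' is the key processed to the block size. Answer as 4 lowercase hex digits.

047f

Key hex bytes 0e c4 68 87 16 32 47 is exactly B = 7 bytes: K' = 0e c4 68 87 16 32 47.
K' ⊕ ipad = 38 f2 5e b1 20 04 71.
Inner input = 38 f2 5e b1 20 04 71 ∥ 71 33 69 34 70.
Inner hash: sum = 56+242+94+177+32+4+113+113+51+105+52+112 = 1151 → 04 7f.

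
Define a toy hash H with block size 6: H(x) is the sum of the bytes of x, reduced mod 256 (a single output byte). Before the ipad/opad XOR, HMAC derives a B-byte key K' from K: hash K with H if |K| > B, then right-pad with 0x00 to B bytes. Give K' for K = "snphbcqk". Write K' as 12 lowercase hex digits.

5a0000000000

|K| = 8 > B = 6, so first hash the key.
H(K): sum = 115+110+112+104+98+99+113+107 = 858; mod 256 = 90 → 5a.
Zero-pad H(K) = 5a to 6 bytes: K' = 5a 00 00 00 00 00.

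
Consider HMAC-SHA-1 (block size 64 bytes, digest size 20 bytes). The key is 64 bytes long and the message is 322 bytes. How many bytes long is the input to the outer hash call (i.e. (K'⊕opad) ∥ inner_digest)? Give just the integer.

84

Key is 64 ≤ 64 bytes, zero-padded: |K'| = 64.
Outer input = (K'⊕opad) ∥ H(inner) → 64 + 20 = 84 bytes.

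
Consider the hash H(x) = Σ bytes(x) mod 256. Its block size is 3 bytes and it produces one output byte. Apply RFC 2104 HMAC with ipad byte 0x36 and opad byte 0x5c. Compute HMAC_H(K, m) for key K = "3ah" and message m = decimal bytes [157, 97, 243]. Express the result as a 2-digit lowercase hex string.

Key "3ah" = 33 61 68 is exactly B = 3 bytes: K' = 33 61 68.
K' ⊕ ipad = 05 57 5e.  K' ⊕ opad = 6f 3d 34.
Inner input = (K'⊕ipad) ∥ m = 05 57 5e ∥ 9d 61 f3.
Inner hash: sum = 5+87+94+157+97+243 = 683; mod 256 = 171 → ab.
Outer input = (K'⊕opad) ∥ inner = 6f 3d 34 ∥ ab.
Outer hash (tag): sum = 111+61+52+171 = 395; mod 256 = 139 → 8b.

8b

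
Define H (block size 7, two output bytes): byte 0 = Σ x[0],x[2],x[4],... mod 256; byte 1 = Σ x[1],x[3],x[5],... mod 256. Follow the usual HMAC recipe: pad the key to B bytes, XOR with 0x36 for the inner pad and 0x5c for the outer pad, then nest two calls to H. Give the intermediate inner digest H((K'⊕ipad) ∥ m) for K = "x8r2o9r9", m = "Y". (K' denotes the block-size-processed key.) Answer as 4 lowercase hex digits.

9faf

Key "x8r2o9r9" = 78 38 72 32 6f 39 72 39 is 8 bytes > B = 7, so hash it first: H(key) = cb dc, then zero-pad to 7 bytes: K' = cb dc 00 00 00 00 00.
K' ⊕ ipad = fd ea 36 36 36 36 36.
Inner input = fd ea 36 36 36 36 36 ∥ 59.
Inner hash: even-index sum = 415 mod 256 = 159; odd-index sum = 431 mod 256 = 175 → 9f af.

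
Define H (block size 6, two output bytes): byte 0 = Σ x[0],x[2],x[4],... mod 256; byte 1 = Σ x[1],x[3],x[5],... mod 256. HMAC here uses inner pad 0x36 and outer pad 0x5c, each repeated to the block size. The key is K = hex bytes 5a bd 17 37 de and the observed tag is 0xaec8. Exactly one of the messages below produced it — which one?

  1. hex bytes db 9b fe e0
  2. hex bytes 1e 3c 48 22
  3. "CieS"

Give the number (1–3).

2

Key hex bytes 5a bd 17 37 de is 5 bytes ≤ B = 6; zero-pad to 6 bytes: K' = 5a bd 17 37 de 00.
K' ⊕ ipad = 6c 8b 21 01 e8 36; K' ⊕ opad = 06 e1 4b 6b 82 5c.
m1: inner = H(6c 8b 21 01 e8 36 db 9b fe e0) = 4e 3d; tag = H(06 e1 4b 6b 82 5c 4e 3d) = 21e5
m2: inner = H(6c 8b 21 01 e8 36 1e 3c 48 22) = db 20; tag = H(06 e1 4b 6b 82 5c db 20) = aec8 ← matches
m3: inner = H(6c 8b 21 01 e8 36 43 69 65 53) = 1d 7e; tag = H(06 e1 4b 6b 82 5c 1d 7e) = f026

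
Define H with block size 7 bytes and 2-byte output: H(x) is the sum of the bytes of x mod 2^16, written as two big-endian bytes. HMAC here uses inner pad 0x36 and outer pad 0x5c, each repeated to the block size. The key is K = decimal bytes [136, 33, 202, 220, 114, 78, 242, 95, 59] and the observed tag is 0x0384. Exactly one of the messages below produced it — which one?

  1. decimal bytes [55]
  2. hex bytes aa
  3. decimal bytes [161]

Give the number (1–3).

Key decimal bytes [136, 33, 202, 220, 114, 78, 242, 95, 59] = 88 21 ca dc 72 4e f2 5f 3b is 9 bytes > B = 7, so hash it first: H(key) = 04 9b, then zero-pad to 7 bytes: K' = 04 9b 00 00 00 00 00.
K' ⊕ ipad = 32 ad 36 36 36 36 36; K' ⊕ opad = 58 c7 5c 5c 5c 5c 5c.
m1: inner = H(32 ad 36 36 36 36 36 37) = 02 24; tag = H(58 c7 5c 5c 5c 5c 5c 02 24) = 0311
m2: inner = H(32 ad 36 36 36 36 36 aa) = 02 97; tag = H(58 c7 5c 5c 5c 5c 5c 02 97) = 0384 ← matches
m3: inner = H(32 ad 36 36 36 36 36 a1) = 02 8e; tag = H(58 c7 5c 5c 5c 5c 5c 02 8e) = 037b

2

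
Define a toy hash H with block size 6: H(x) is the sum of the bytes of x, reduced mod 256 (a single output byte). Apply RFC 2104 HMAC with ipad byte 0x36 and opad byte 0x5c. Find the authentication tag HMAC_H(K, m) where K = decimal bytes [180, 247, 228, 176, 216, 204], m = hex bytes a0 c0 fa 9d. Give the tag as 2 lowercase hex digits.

Key decimal bytes [180, 247, 228, 176, 216, 204] = b4 f7 e4 b0 d8 cc is exactly B = 6 bytes: K' = b4 f7 e4 b0 d8 cc.
K' ⊕ ipad = 82 c1 d2 86 ee fa.  K' ⊕ opad = e8 ab b8 ec 84 90.
Inner input = (K'⊕ipad) ∥ m = 82 c1 d2 86 ee fa ∥ a0 c0 fa 9d.
Inner hash: sum = 130+193+210+134+238+250+160+192+250+157 = 1914; mod 256 = 122 → 7a.
Outer input = (K'⊕opad) ∥ inner = e8 ab b8 ec 84 90 ∥ 7a.
Outer hash (tag): sum = 232+171+184+236+132+144+122 = 1221; mod 256 = 197 → c5.

c5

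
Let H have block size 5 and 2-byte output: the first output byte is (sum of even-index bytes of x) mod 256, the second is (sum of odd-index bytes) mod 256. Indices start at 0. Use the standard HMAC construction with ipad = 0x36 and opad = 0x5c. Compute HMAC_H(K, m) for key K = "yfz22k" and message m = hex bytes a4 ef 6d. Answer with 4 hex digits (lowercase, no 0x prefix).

Key "yfz22k" = 79 66 7a 32 32 6b is 6 bytes > B = 5, so hash it first: H(key) = 25 03, then zero-pad to 5 bytes: K' = 25 03 00 00 00.
K' ⊕ ipad = 13 35 36 36 36.  K' ⊕ opad = 79 5f 5c 5c 5c.
Inner input = (K'⊕ipad) ∥ m = 13 35 36 36 36 ∥ a4 ef 6d.
Inner hash: even-index sum = 366 mod 256 = 110; odd-index sum = 380 mod 256 = 124 → 6e 7c.
Outer input = (K'⊕opad) ∥ inner = 79 5f 5c 5c 5c ∥ 6e 7c.
Outer hash (tag): even-index sum = 429 mod 256 = 173; odd-index sum = 297 mod 256 = 41 → ad 29.

ad29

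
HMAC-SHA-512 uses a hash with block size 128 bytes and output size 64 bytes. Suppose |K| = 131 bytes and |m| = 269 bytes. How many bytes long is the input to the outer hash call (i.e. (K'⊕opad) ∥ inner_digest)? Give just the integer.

Key is 131 > 128 bytes, so it is hashed to 64 bytes then zero-padded to 128: |K'| = 128.
Outer input = (K'⊕opad) ∥ H(inner) → 128 + 64 = 192 bytes.

192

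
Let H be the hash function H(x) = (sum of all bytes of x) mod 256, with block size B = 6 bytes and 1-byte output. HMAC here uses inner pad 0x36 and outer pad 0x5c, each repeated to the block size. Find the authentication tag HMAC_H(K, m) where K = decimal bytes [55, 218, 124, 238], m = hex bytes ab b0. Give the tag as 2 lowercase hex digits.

Key decimal bytes [55, 218, 124, 238] = 37 da 7c ee is 4 bytes ≤ B = 6; zero-pad to 6 bytes: K' = 37 da 7c ee 00 00.
K' ⊕ ipad = 01 ec 4a d8 36 36.  K' ⊕ opad = 6b 86 20 b2 5c 5c.
Inner input = (K'⊕ipad) ∥ m = 01 ec 4a d8 36 36 ∥ ab b0.
Inner hash: sum = 1+236+74+216+54+54+171+176 = 982; mod 256 = 214 → d6.
Outer input = (K'⊕opad) ∥ inner = 6b 86 20 b2 5c 5c ∥ d6.
Outer hash (tag): sum = 107+134+32+178+92+92+214 = 849; mod 256 = 81 → 51.

51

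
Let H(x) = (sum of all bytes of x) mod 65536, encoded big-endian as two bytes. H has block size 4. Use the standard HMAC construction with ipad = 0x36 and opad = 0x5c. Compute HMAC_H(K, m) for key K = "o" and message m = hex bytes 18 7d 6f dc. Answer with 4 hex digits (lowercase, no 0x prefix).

Key "o" = 6f is 1 byte ≤ B = 4; zero-pad to 4 bytes: K' = 6f 00 00 00.
K' ⊕ ipad = 59 36 36 36.  K' ⊕ opad = 33 5c 5c 5c.
Inner input = (K'⊕ipad) ∥ m = 59 36 36 36 ∥ 18 7d 6f dc.
Inner hash: sum = 89+54+54+54+24+125+111+220 = 731 → 02 db.
Outer input = (K'⊕opad) ∥ inner = 33 5c 5c 5c ∥ 02 db.
Outer hash (tag): sum = 51+92+92+92+2+219 = 548 → 02 24.

0224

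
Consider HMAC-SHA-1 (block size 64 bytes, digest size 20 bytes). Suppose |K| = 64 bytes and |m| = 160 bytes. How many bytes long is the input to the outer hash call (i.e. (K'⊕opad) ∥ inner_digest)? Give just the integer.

84

Key is 64 ≤ 64 bytes, zero-padded: |K'| = 64.
Outer input = (K'⊕opad) ∥ H(inner) → 64 + 20 = 84 bytes.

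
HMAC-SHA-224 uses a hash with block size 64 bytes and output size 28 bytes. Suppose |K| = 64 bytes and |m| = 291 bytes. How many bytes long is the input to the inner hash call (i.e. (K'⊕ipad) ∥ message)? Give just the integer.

355

Key is 64 ≤ 64 bytes, zero-padded: |K'| = 64.
Inner input = (K'⊕ipad) ∥ m → 64 + 291 = 355 bytes.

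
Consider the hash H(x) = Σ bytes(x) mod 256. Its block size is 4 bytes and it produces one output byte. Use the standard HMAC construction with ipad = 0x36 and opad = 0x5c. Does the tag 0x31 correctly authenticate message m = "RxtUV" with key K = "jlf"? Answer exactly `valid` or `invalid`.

invalid

Key "jlf" = 6a 6c 66 is 3 bytes ≤ B = 4; zero-pad to 4 bytes: K' = 6a 6c 66 00.
K' ⊕ ipad = 5c 5a 50 36; K' ⊕ opad = 36 30 3a 5c.
Inner hash: sum = 92+90+80+54+82+120+116+85+86 = 805; mod 256 = 37 → 25.
Outer hash (recomputed tag): sum = 54+48+58+92+37 = 289; mod 256 = 33 → 21.
Recomputed tag = 21; claimed = 31 → mismatch.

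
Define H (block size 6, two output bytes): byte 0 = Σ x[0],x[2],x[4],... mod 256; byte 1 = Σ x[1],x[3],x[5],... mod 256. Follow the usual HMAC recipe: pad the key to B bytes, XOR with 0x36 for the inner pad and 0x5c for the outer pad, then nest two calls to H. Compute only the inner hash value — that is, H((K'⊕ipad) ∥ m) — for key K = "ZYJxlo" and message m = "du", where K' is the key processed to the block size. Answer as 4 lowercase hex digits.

a68b

Key "ZYJxlo" = 5a 59 4a 78 6c 6f is exactly B = 6 bytes: K' = 5a 59 4a 78 6c 6f.
K' ⊕ ipad = 6c 6f 7c 4e 5a 59.
Inner input = 6c 6f 7c 4e 5a 59 ∥ 64 75.
Inner hash: even-index sum = 422 mod 256 = 166; odd-index sum = 395 mod 256 = 139 → a6 8b.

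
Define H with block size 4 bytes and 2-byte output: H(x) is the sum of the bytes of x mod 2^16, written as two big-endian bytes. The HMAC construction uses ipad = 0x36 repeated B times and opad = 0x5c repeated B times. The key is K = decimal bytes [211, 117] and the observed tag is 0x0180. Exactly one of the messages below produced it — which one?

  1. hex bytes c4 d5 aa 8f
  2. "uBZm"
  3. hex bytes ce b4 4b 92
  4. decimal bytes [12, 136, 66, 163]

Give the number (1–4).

4

Key decimal bytes [211, 117] = d3 75 is 2 bytes ≤ B = 4; zero-pad to 4 bytes: K' = d3 75 00 00.
K' ⊕ ipad = e5 43 36 36; K' ⊕ opad = 8f 29 5c 5c.
m1: inner = H(e5 43 36 36 c4 d5 aa 8f) = 04 66; tag = H(8f 29 5c 5c 04 66) = 01da
m2: inner = H(e5 43 36 36 75 42 5a 6d) = 03 12; tag = H(8f 29 5c 5c 03 12) = 0185
m3: inner = H(e5 43 36 36 ce b4 4b 92) = 03 f3; tag = H(8f 29 5c 5c 03 f3) = 0266
m4: inner = H(e5 43 36 36 0c 88 42 a3) = 03 0d; tag = H(8f 29 5c 5c 03 0d) = 0180 ← matches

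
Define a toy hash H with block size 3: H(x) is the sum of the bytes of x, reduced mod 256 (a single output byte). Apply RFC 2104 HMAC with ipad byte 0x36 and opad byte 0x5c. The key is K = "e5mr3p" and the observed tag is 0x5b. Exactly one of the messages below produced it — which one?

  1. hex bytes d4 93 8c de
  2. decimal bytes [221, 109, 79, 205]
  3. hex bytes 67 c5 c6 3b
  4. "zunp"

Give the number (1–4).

4

Key "e5mr3p" = 65 35 6d 72 33 70 is 6 bytes > B = 3, so hash it first: H(key) = 1c, then zero-pad to 3 bytes: K' = 1c 00 00.
K' ⊕ ipad = 2a 36 36; K' ⊕ opad = 40 5c 5c.
m1: inner = H(2a 36 36 d4 93 8c de) = 67; tag = H(40 5c 5c 67) = 5f
m2: inner = H(2a 36 36 dd 6d 4f cd) = fc; tag = H(40 5c 5c fc) = f4
m3: inner = H(2a 36 36 67 c5 c6 3b) = c3; tag = H(40 5c 5c c3) = bb
m4: inner = H(2a 36 36 7a 75 6e 70) = 63; tag = H(40 5c 5c 63) = 5b ← matches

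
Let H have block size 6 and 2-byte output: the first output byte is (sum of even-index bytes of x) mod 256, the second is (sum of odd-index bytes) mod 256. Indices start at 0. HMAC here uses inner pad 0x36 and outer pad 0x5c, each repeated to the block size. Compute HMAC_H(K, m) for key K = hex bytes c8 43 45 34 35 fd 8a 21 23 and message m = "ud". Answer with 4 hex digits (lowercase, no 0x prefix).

25f4

Key hex bytes c8 43 45 34 35 fd 8a 21 23 is 9 bytes > B = 6, so hash it first: H(key) = ef 95, then zero-pad to 6 bytes: K' = ef 95 00 00 00 00.
K' ⊕ ipad = d9 a3 36 36 36 36.  K' ⊕ opad = b3 c9 5c 5c 5c 5c.
Inner input = (K'⊕ipad) ∥ m = d9 a3 36 36 36 36 ∥ 75 64.
Inner hash: even-index sum = 442 mod 256 = 186; odd-index sum = 371 mod 256 = 115 → ba 73.
Outer input = (K'⊕opad) ∥ inner = b3 c9 5c 5c 5c 5c ∥ ba 73.
Outer hash (tag): even-index sum = 549 mod 256 = 37; odd-index sum = 500 mod 256 = 244 → 25 f4.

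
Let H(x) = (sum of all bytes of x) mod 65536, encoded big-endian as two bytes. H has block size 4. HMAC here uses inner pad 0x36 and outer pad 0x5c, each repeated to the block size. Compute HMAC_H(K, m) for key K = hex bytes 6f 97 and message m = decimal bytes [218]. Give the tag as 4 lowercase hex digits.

01f8

Key hex bytes 6f 97 is 2 bytes ≤ B = 4; zero-pad to 4 bytes: K' = 6f 97 00 00.
K' ⊕ ipad = 59 a1 36 36.  K' ⊕ opad = 33 cb 5c 5c.
Inner input = (K'⊕ipad) ∥ m = 59 a1 36 36 ∥ da.
Inner hash: sum = 89+161+54+54+218 = 576 → 02 40.
Outer input = (K'⊕opad) ∥ inner = 33 cb 5c 5c ∥ 02 40.
Outer hash (tag): sum = 51+203+92+92+2+64 = 504 → 01 f8.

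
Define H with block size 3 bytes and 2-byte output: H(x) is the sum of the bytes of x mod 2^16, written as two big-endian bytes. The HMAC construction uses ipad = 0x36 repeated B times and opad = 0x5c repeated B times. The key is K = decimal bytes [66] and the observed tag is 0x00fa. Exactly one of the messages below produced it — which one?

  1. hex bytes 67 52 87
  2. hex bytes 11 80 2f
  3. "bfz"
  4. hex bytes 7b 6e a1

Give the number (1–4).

Key decimal bytes [66] = 42 is 1 byte ≤ B = 3; zero-pad to 3 bytes: K' = 42 00 00.
K' ⊕ ipad = 74 36 36; K' ⊕ opad = 1e 5c 5c.
m1: inner = H(74 36 36 67 52 87) = 02 20; tag = H(1e 5c 5c 02 20) = 00f8
m2: inner = H(74 36 36 11 80 2f) = 01 a0; tag = H(1e 5c 5c 01 a0) = 0177
m3: inner = H(74 36 36 62 66 7a) = 02 22; tag = H(1e 5c 5c 02 22) = 00fa ← matches
m4: inner = H(74 36 36 7b 6e a1) = 02 6a; tag = H(1e 5c 5c 02 6a) = 0142

3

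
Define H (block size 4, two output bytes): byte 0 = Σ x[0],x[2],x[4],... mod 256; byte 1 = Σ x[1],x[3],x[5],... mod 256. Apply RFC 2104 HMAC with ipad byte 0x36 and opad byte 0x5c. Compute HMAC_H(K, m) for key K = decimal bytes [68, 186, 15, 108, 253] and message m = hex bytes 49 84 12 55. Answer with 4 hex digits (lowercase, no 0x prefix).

Key decimal bytes [68, 186, 15, 108, 253] = 44 ba 0f 6c fd is 5 bytes > B = 4, so hash it first: H(key) = 50 26, then zero-pad to 4 bytes: K' = 50 26 00 00.
K' ⊕ ipad = 66 10 36 36.  K' ⊕ opad = 0c 7a 5c 5c.
Inner input = (K'⊕ipad) ∥ m = 66 10 36 36 ∥ 49 84 12 55.
Inner hash: even-index sum = 247 mod 256 = 247; odd-index sum = 287 mod 256 = 31 → f7 1f.
Outer input = (K'⊕opad) ∥ inner = 0c 7a 5c 5c ∥ f7 1f.
Outer hash (tag): even-index sum = 351 mod 256 = 95; odd-index sum = 245 mod 256 = 245 → 5f f5.

5ff5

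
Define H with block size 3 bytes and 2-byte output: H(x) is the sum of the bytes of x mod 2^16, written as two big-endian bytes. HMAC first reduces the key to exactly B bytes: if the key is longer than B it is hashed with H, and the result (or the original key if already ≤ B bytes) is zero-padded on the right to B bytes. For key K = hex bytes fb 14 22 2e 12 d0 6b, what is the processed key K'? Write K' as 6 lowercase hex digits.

02ac00

|K| = 7 > B = 3, so first hash the key.
H(K): sum = 251+20+34+46+18+208+107 = 684 → 02 ac.
Zero-pad H(K) = 02 ac to 3 bytes: K' = 02 ac 00.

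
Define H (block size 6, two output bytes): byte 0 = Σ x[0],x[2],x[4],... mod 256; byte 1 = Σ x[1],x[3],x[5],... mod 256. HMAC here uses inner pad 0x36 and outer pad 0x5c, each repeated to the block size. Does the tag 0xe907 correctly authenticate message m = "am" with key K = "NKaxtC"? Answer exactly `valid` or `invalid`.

valid

Key "NKaxtC" = 4e 4b 61 78 74 43 is exactly B = 6 bytes: K' = 4e 4b 61 78 74 43.
K' ⊕ ipad = 78 7d 57 4e 42 75; K' ⊕ opad = 12 17 3d 24 28 1f.
Inner hash: even-index sum = 370 mod 256 = 114; odd-index sum = 429 mod 256 = 173 → 72 ad.
Outer hash (recomputed tag): even-index sum = 233 mod 256 = 233; odd-index sum = 263 mod 256 = 7 → e9 07.
Recomputed tag = e907; claimed = e907 → match.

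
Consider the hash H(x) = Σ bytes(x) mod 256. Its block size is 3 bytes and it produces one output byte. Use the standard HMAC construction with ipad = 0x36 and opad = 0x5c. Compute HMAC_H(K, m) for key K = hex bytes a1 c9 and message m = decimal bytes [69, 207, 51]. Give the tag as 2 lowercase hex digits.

01

Key hex bytes a1 c9 is 2 bytes ≤ B = 3; zero-pad to 3 bytes: K' = a1 c9 00.
K' ⊕ ipad = 97 ff 36.  K' ⊕ opad = fd 95 5c.
Inner input = (K'⊕ipad) ∥ m = 97 ff 36 ∥ 45 cf 33.
Inner hash: sum = 151+255+54+69+207+51 = 787; mod 256 = 19 → 13.
Outer input = (K'⊕opad) ∥ inner = fd 95 5c ∥ 13.
Outer hash (tag): sum = 253+149+92+19 = 513; mod 256 = 1 → 01.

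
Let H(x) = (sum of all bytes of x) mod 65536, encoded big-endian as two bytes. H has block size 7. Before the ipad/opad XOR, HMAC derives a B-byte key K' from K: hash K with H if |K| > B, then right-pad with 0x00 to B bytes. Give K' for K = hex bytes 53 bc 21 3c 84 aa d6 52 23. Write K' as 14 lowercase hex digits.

03e50000000000

|K| = 9 > B = 7, so first hash the key.
H(K): sum = 83+188+33+60+132+170+214+82+35 = 997 → 03 e5.
Zero-pad H(K) = 03 e5 to 7 bytes: K' = 03 e5 00 00 00 00 00.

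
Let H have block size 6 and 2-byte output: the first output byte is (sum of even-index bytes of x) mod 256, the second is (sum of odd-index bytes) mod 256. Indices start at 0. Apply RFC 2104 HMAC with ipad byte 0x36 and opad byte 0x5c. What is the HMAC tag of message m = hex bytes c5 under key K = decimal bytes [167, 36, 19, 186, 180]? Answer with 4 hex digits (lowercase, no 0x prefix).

Key decimal bytes [167, 36, 19, 186, 180] = a7 24 13 ba b4 is 5 bytes ≤ B = 6; zero-pad to 6 bytes: K' = a7 24 13 ba b4 00.
K' ⊕ ipad = 91 12 25 8c 82 36.  K' ⊕ opad = fb 78 4f e6 e8 5c.
Inner input = (K'⊕ipad) ∥ m = 91 12 25 8c 82 36 ∥ c5.
Inner hash: even-index sum = 509 mod 256 = 253; odd-index sum = 212 mod 256 = 212 → fd d4.
Outer input = (K'⊕opad) ∥ inner = fb 78 4f e6 e8 5c ∥ fd d4.
Outer hash (tag): even-index sum = 815 mod 256 = 47; odd-index sum = 654 mod 256 = 142 → 2f 8e.

2f8e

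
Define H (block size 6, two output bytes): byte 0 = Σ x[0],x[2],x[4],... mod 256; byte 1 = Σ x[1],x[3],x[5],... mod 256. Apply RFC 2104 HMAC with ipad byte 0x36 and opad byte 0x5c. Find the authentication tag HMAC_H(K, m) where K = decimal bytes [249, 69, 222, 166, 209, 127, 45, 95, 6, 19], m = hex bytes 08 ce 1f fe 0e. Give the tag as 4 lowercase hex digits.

cd5a

Key decimal bytes [249, 69, 222, 166, 209, 127, 45, 95, 6, 19] = f9 45 de a6 d1 7f 2d 5f 06 13 is 10 bytes > B = 6, so hash it first: H(key) = db dc, then zero-pad to 6 bytes: K' = db dc 00 00 00 00.
K' ⊕ ipad = ed ea 36 36 36 36.  K' ⊕ opad = 87 80 5c 5c 5c 5c.
Inner input = (K'⊕ipad) ∥ m = ed ea 36 36 36 36 ∥ 08 ce 1f fe 0e.
Inner hash: even-index sum = 398 mod 256 = 142; odd-index sum = 802 mod 256 = 34 → 8e 22.
Outer input = (K'⊕opad) ∥ inner = 87 80 5c 5c 5c 5c ∥ 8e 22.
Outer hash (tag): even-index sum = 461 mod 256 = 205; odd-index sum = 346 mod 256 = 90 → cd 5a.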